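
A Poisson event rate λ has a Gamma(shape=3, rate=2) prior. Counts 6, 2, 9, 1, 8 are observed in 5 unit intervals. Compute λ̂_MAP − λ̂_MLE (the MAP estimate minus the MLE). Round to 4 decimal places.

MAP − MLE = -1.2000

Σxᵢ = 26. Posterior is Gamma(29, 7); MAP = (29−1)/7 = 28/7 ≈ 4.00000.
MLE = x̄ = 26/5 ≈ 5.20000.
Difference = 28/7 − 26/5 = -6/5 ≈ -1.2000.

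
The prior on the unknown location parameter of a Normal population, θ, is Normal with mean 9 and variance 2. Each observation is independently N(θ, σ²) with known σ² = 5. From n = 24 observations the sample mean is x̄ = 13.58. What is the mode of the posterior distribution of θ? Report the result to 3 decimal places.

θ̂_MAP = 13.148

n = 24, x̄ = 13.58.
For a Normal prior and Normal likelihood with known variance, the posterior is Normal; its mode equals its mean, the precision-weighted average.
Prior precision 1/σ₀² = 1/2 = 0.5; data precision n/σ² = 24/5 = 4.8.
θ̂ = (0.5·9 + 4.8·13.58) / (0.5 + 4.8) = 69.684/5.3 = 17421/1325 ≈ 13.148.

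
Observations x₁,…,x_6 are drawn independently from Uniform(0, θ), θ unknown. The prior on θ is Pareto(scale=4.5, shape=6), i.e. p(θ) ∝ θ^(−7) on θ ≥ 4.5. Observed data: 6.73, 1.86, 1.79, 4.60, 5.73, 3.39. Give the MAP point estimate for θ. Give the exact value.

θ̂_MAP = 6.73

The Uniform(0, θ) likelihood is θ^(−n) for θ ≥ max(xᵢ), zero otherwise. Here max(xᵢ) = 6.73.
Posterior ∝ θ^(−7) · θ^(−6) = θ^(−13) on θ ≥ max(4.5, 6.73) = 6.73.
This density is strictly decreasing in θ, so the posterior mode lies at the lower boundary of the support.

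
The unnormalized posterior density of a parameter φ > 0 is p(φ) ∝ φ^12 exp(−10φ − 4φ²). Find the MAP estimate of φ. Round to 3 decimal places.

ℓ'(φ) = 12/φ − 10 − 8φ. Setting this to zero and multiplying by φ: 8φ² + 10φ − 12 = 0.
φ = (−10 + √(10² + 4·8·12)) / (2·8) = (−10 + √484) / 16 = (−10 + 22)/16 = 3/4.
ℓ''(φ) = −12/φ² − 8 < 0, confirming a maximum.

φ̂_MAP = 0.750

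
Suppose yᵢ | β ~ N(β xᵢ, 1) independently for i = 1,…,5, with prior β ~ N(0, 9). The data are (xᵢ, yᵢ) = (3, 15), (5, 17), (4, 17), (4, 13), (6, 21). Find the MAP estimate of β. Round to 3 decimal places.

β̂_MAP = 3.682

log p(β | y) = −Σ(yᵢ − βxᵢ)²/(2·1) − β²/(2·9) + const.
Setting the derivative to zero: Σxᵢ(yᵢ − βxᵢ)/1 − β/9 = 0, so β = Σxᵢyᵢ / (Σxᵢ² + σ²/τ²).
Σxᵢyᵢ = 3·15 + 5·17 + 4·17 + 4·13 + 6·21 = 376; Σxᵢ² = 102; σ²/τ² = 1/9.
β̂_MAP = 376 / (102 + 1/9) = 376/(919/9) = 3384/919 ≈ 3.682.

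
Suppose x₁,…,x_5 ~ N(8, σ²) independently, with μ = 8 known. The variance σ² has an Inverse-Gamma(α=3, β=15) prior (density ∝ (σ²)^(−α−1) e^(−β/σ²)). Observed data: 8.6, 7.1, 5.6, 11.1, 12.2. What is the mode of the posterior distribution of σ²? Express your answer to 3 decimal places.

Sum of squared deviations about the known mean: SS = (8.6−8)² + (7.1−8)² + (5.6−8)² + (11.1−8)² + (12.2−8)² = 34.18.
The Normal likelihood contributes (σ²)^(−n/2) exp(−SS/(2σ²)), so the posterior is Inverse-Gamma(α + n/2, β + SS/2) = Inverse-Gamma(5.5, 32.09).
The mode of Inverse-Gamma(a, b) is b/(a+1) = 32.09/6.5 ≈ 4.937.

σ̂²_MAP = 4.937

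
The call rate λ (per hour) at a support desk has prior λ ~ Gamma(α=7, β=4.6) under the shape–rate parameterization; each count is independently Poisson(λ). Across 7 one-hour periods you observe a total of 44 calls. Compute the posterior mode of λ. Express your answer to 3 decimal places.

Σxᵢ = 44, n = 7.
Posterior ∝ λ^6e^(−4.6λ) · λ^44e^(−7λ) = λ^50e^(−11.6λ), i.e. Gamma(shape=51, rate=11.6).
The mode of a Gamma(a, b) with a ≥ 1 (shape–rate) is (a−1)/b = 50/11.6 ≈ 4.310.

λ̂_MAP = 4.310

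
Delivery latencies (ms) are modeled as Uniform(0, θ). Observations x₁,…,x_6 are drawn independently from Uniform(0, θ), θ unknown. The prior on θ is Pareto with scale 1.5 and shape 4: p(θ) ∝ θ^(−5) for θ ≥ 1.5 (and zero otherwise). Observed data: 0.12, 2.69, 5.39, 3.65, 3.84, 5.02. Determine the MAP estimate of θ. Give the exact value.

θ̂_MAP = 5.39

The Uniform(0, θ) likelihood is θ^(−n) for θ ≥ max(xᵢ), zero otherwise. Here max(xᵢ) = 5.39.
Posterior ∝ θ^(−5) · θ^(−6) = θ^(−11) on θ ≥ max(1.5, 5.39) = 5.39.
This density is strictly decreasing in θ, so the posterior mode lies at the lower boundary of the support.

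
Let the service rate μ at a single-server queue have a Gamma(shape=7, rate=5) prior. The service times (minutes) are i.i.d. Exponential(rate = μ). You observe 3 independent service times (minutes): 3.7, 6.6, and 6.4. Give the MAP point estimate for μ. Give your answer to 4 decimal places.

μ̂_MAP = 0.4147

The Exponential(rate=μ) likelihood is ∝ μ^n e^(−μΣtᵢ). Here n = 3 and Σtᵢ = 3.7 + 6.6 + 6.4 = 16.7.
Posterior ∝ μ^6e^(−5μ) · μ^3e^(−16.7μ) = μ^9e^(−21.7μ), i.e. Gamma(10, 21.7).
Mode = (a−1)/b = 9/21.7 ≈ 0.4147.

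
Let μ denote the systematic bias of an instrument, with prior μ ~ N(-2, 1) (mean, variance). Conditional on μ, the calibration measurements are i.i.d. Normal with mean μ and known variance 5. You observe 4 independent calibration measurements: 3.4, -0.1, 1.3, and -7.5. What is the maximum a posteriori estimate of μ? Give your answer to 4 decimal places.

μ̂_MAP = -1.4333

n = 4; x̄ = (3.4 + (-0.1) + 1.3 + (-7.5))/4 = -2.9/4 = -0.725.
For a Normal prior and Normal likelihood with known variance, the posterior is Normal; its mode equals its mean, the precision-weighted average.
Prior precision 1/σ₀² = 1/1 = 1; data precision n/σ² = 4/5 = 0.8.
μ̂ = (1·(-2) + 0.8·(-0.725)) / (1 + 0.8) = (-2.58)/1.8 = -43/30 ≈ -1.4333.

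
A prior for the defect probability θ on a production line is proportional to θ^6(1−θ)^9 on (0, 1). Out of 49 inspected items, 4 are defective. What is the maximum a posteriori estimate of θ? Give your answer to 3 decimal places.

The prior density ∝ θ^6(1−θ)^9 is the kernel of Beta(7, 10).
Data: 4 successes in 49 trials. The binomial likelihood contributes θ^4(1−θ)^45, so the posterior is Beta(7+4, 10+45) = Beta(11, 55).
For Beta(a, b) with a, b > 1 the mode is (a−1)/(a+b−2) = 10/64 ≈ 0.156.

θ̂_MAP = 0.156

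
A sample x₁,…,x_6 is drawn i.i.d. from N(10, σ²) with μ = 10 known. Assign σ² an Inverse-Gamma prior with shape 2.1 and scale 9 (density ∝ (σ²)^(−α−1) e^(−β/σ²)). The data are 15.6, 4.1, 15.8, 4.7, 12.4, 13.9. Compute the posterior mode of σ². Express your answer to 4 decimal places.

Sum of squared deviations about the known mean: SS = (15.6−10)² + (4.1−10)² + (15.8−10)² + (4.7−10)² + (12.4−10)² + (13.9−10)² = 148.87.
The Normal likelihood contributes (σ²)^(−n/2) exp(−SS/(2σ²)), so the posterior is Inverse-Gamma(α + n/2, β + SS/2) = Inverse-Gamma(5.1, 83.435).
The mode of Inverse-Gamma(a, b) is b/(a+1) = 83.435/6.1 ≈ 13.6779.

σ̂²_MAP = 13.6779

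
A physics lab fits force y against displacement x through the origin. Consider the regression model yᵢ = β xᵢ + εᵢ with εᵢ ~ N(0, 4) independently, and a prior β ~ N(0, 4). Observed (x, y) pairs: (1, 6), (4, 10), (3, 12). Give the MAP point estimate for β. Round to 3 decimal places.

β̂_MAP = 3.037

log p(β | y) = −Σ(yᵢ − βxᵢ)²/(2·4) − β²/(2·4) + const.
Setting the derivative to zero: Σxᵢ(yᵢ − βxᵢ)/4 − β/4 = 0, so β = Σxᵢyᵢ / (Σxᵢ² + σ²/τ²).
Σxᵢyᵢ = 1·6 + 4·10 + 3·12 = 82; Σxᵢ² = 26; σ²/τ² = 1.
β̂_MAP = 82 / (26 + 1) = 82/27 ≈ 3.037.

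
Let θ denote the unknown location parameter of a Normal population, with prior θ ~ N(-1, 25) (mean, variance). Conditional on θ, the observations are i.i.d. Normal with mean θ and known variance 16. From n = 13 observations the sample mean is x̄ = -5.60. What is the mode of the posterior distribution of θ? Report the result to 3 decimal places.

θ̂_MAP = -5.384

n = 13, x̄ = -5.60.
For a Normal prior and Normal likelihood with known variance, the posterior is Normal; its mode equals its mean, the precision-weighted average.
Prior precision 1/σ₀² = 1/25 = 0.04; data precision n/σ² = 13/16 = 0.8125.
θ̂ = (0.04·(-1) + 0.8125·(-5.6)) / (0.04 + 0.8125) = (-4.59)/0.8525 = -1836/341 ≈ -5.384.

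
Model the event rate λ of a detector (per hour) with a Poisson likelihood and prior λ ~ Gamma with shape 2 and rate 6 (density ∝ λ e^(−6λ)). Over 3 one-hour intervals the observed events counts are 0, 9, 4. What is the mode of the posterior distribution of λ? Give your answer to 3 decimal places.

Σxᵢ = 0+9+4 = 13, with n = 3.
Posterior ∝ λe^(−6λ) · λ^13e^(−3λ) = λ^14e^(−9λ), i.e. Gamma(shape=15, rate=9).
The mode of a Gamma(a, b) with a ≥ 1 (shape–rate) is (a−1)/b = 14/9 ≈ 1.556.

λ̂_MAP = 1.556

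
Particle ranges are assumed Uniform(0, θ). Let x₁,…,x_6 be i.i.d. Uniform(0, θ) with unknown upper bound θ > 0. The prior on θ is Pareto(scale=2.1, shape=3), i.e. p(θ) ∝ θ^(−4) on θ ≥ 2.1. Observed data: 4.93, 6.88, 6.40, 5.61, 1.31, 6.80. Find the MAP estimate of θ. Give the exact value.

θ̂_MAP = 6.88

The Uniform(0, θ) likelihood is θ^(−n) for θ ≥ max(xᵢ), zero otherwise. Here max(xᵢ) = 6.88.
Posterior ∝ θ^(−4) · θ^(−6) = θ^(−10) on θ ≥ max(2.1, 6.88) = 6.88.
This density is strictly decreasing in θ, so the posterior mode lies at the lower boundary of the support.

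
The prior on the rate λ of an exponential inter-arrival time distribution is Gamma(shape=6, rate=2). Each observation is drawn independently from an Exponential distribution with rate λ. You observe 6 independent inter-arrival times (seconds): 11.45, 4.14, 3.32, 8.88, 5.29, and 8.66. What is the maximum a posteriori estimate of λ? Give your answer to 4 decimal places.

λ̂_MAP = 0.2515

The Exponential(rate=λ) likelihood is ∝ λ^n e^(−λΣtᵢ). Here n = 6 and Σtᵢ = 11.45 + 4.14 + 3.32 + 8.88 + 5.29 + 8.66 = 41.74.
Posterior ∝ λ^5e^(−2λ) · λ^6e^(−41.74λ) = λ^11e^(−43.74λ), i.e. Gamma(12, 43.74).
Mode = (a−1)/b = 11/43.74 ≈ 0.2515.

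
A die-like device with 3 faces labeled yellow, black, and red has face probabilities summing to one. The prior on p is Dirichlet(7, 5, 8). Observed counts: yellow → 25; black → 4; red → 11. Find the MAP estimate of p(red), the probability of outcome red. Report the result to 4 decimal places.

The posterior is Dirichlet(αᵢ + nᵢ) = Dirichlet(32, 9, 19).
For a Dirichlet(a₁,…,a_K) with all aᵢ > 1, the mode has j-th component (aⱼ − 1)/(Σaᵢ − K).
Here Σaᵢ = 60 and K = 3, so p(red) = (19 − 1)/(60 − 3) = 18/57 ≈ 0.3158.

MAP estimate of p(red) = 0.3158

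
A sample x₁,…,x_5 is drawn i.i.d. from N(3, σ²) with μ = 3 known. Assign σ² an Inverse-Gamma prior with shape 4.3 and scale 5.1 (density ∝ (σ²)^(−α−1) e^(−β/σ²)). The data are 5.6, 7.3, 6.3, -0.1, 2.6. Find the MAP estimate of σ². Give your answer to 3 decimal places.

Sum of squared deviations about the known mean: SS = (5.6−3)² + (7.3−3)² + (6.3−3)² + (-0.1−3)² + (2.6−3)² = 45.91.
The Normal likelihood contributes (σ²)^(−n/2) exp(−SS/(2σ²)), so the posterior is Inverse-Gamma(α + n/2, β + SS/2) = Inverse-Gamma(6.8, 28.055).
The mode of Inverse-Gamma(a, b) is b/(a+1) = 28.055/7.8 ≈ 3.597.

σ̂²_MAP = 3.597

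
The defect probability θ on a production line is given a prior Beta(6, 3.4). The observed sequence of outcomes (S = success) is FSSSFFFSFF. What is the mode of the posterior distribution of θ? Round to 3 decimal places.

θ̂_MAP = 0.517

Prior: Beta(6, 3.4).
Data: 4 successes in 10 trials (from the sequence). The binomial likelihood contributes θ^4(1−θ)^6, so the posterior is Beta(6+4, 3.4+6) = Beta(10, 9.4).
For Beta(a, b) with a, b > 1 the mode is (a−1)/(a+b−2) = 9/17.4 ≈ 0.517.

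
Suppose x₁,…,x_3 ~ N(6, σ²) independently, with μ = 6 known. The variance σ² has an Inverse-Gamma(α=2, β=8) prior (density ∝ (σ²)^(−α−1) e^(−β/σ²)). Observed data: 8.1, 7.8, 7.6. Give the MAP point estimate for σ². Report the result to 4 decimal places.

Sum of squared deviations about the known mean: SS = (8.1−6)² + (7.8−6)² + (7.6−6)² = 10.21.
The Normal likelihood contributes (σ²)^(−n/2) exp(−SS/(2σ²)), so the posterior is Inverse-Gamma(α + n/2, β + SS/2) = Inverse-Gamma(3.5, 13.105).
The mode of Inverse-Gamma(a, b) is b/(a+1) = 13.105/4.5 ≈ 2.9122.

σ̂²_MAP = 2.9122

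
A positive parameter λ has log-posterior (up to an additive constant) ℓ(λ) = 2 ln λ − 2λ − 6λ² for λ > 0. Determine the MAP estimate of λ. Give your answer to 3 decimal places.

ℓ'(λ) = 2/λ − 2 − 12λ. Setting this to zero and multiplying by λ: 12λ² + 2λ − 2 = 0.
λ = (−2 + √(2² + 4·12·2)) / (2·12) = (−2 + √100) / 24 = (−2 + 10)/24 = 1/3.
ℓ''(λ) = −2/λ² − 12 < 0, confirming a maximum.

λ̂_MAP = 0.333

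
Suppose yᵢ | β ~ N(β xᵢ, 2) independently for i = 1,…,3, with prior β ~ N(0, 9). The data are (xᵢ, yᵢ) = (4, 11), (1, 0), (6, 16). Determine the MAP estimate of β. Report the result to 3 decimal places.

β̂_MAP = 2.630

log p(β | y) = −Σ(yᵢ − βxᵢ)²/(2·2) − β²/(2·9) + const.
Setting the derivative to zero: Σxᵢ(yᵢ − βxᵢ)/2 − β/9 = 0, so β = Σxᵢyᵢ / (Σxᵢ² + σ²/τ²).
Σxᵢyᵢ = 4·11 + 1·0 + 6·16 = 140; Σxᵢ² = 53; σ²/τ² = 2/9.
β̂_MAP = 140 / (53 + 2/9) = 140/(479/9) = 1260/479 ≈ 2.630.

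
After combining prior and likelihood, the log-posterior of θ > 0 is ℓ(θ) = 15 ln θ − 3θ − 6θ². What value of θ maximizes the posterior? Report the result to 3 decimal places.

θ̂_MAP = 1.000

ℓ'(θ) = 15/θ − 3 − 12θ. Setting this to zero and multiplying by θ: 12θ² + 3θ − 15 = 0.
θ = (−3 + √(3² + 4·12·15)) / (2·12) = (−3 + √729) / 24 = (−3 + 27)/24 = 1.
ℓ''(θ) = −15/θ² − 12 < 0, confirming a maximum.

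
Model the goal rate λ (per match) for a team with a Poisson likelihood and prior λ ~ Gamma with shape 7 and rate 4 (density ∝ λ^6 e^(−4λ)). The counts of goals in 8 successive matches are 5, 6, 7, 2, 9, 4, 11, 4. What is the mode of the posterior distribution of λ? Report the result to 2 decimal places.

Σxᵢ = 5+6+7+2+9+4+11+4 = 48, with n = 8.
Posterior ∝ λ^6e^(−4λ) · λ^48e^(−8λ) = λ^54e^(−12λ), i.e. Gamma(shape=55, rate=12).
The mode of a Gamma(a, b) with a ≥ 1 (shape–rate) is (a−1)/b = 54/12 ≈ 4.50.

λ̂_MAP = 4.50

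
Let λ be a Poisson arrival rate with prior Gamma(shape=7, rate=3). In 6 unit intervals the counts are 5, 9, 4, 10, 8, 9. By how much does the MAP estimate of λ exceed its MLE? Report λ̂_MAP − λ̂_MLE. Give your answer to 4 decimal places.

MAP − MLE = -1.8333

Σxᵢ = 45. Posterior is Gamma(52, 9); MAP = (52−1)/9 = 51/9 ≈ 5.66667.
MLE = x̄ = 45/6 ≈ 7.50000.
Difference = 51/9 − 45/6 = -11/6 ≈ -1.8333.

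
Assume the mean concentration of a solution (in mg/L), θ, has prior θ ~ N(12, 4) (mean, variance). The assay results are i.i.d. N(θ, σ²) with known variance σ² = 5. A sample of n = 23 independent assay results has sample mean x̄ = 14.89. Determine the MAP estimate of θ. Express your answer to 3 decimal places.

θ̂_MAP = 14.741

n = 23, x̄ = 14.89.
For a Normal prior and Normal likelihood with known variance, the posterior is Normal; its mode equals its mean, the precision-weighted average.
Prior precision 1/σ₀² = 1/4 = 0.25; data precision n/σ² = 23/5 = 4.6.
θ̂ = (0.25·12 + 4.6·14.89) / (0.25 + 4.6) = 71.494/4.85 = 35747/2425 ≈ 14.741.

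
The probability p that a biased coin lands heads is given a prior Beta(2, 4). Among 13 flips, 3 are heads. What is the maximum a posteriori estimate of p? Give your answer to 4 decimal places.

p̂_MAP = 0.2353

Prior: Beta(2, 4).
Data: 3 successes in 13 trials. The binomial likelihood contributes p^3(1−p)^10, so the posterior is Beta(2+3, 4+10) = Beta(5, 14).
For Beta(a, b) with a, b > 1 the mode is (a−1)/(a+b−2) = 4/17 ≈ 0.2353.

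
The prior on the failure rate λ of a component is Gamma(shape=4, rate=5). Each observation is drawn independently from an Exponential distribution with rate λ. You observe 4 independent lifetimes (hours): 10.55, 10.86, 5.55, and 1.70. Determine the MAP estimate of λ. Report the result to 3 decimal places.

The Exponential(rate=λ) likelihood is ∝ λ^n e^(−λΣtᵢ). Here n = 4 and Σtᵢ = 10.55 + 10.86 + 5.55 + 1.70 = 28.66.
Posterior ∝ λ^3e^(−5λ) · λ^4e^(−28.66λ) = λ^7e^(−33.66λ), i.e. Gamma(8, 33.66).
Mode = (a−1)/b = 7/33.66 ≈ 0.208.

λ̂_MAP = 0.208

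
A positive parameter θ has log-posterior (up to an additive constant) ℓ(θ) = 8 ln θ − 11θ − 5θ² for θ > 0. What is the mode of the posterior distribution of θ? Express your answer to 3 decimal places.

ℓ'(θ) = 8/θ − 11 − 10θ. Setting this to zero and multiplying by θ: 10θ² + 11θ − 8 = 0.
θ = (−11 + √(11² + 4·10·8)) / (2·10) = (−11 + √441) / 20 = (−11 + 21)/20 = 1/2.
ℓ''(θ) = −8/θ² − 10 < 0, confirming a maximum.

θ̂_MAP = 0.500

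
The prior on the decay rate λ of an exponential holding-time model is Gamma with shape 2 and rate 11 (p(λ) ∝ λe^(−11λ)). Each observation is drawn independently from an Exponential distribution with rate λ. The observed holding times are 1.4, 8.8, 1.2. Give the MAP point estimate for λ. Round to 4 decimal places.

λ̂_MAP = 0.1786

The Exponential(rate=λ) likelihood is ∝ λ^n e^(−λΣtᵢ). Here n = 3 and Σtᵢ = 1.4 + 8.8 + 1.2 = 11.4.
Posterior ∝ λe^(−11λ) · λ^3e^(−11.4λ) = λ^4e^(−22.4λ), i.e. Gamma(5, 22.4).
Mode = (a−1)/b = 4/22.4 ≈ 0.1786.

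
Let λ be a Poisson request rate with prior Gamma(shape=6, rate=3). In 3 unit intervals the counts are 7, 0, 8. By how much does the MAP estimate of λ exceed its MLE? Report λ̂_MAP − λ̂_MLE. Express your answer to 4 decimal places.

Σxᵢ = 15. Posterior is Gamma(21, 6); MAP = (21−1)/6 = 20/6 ≈ 3.33333.
MLE = x̄ = 15/3 ≈ 5.00000.
Difference = 20/6 − 15/3 = -5/3 ≈ -1.6667.

MAP − MLE = -1.6667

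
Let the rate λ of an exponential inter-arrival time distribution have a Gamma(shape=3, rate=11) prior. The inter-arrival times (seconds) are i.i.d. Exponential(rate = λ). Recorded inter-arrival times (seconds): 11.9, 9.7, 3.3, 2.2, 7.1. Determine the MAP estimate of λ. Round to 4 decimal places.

λ̂_MAP = 0.1549

The Exponential(rate=λ) likelihood is ∝ λ^n e^(−λΣtᵢ). Here n = 5 and Σtᵢ = 11.9 + 9.7 + 3.3 + 2.2 + 7.1 = 34.2.
Posterior ∝ λ^2e^(−11λ) · λ^5e^(−34.2λ) = λ^7e^(−45.2λ), i.e. Gamma(8, 45.2).
Mode = (a−1)/b = 7/45.2 ≈ 0.1549.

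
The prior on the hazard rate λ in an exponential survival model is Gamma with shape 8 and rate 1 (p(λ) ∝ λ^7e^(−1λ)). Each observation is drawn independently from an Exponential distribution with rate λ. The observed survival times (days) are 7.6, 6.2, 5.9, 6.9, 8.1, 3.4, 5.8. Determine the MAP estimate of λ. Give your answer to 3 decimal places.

λ̂_MAP = 0.312

The Exponential(rate=λ) likelihood is ∝ λ^n e^(−λΣtᵢ). Here n = 7 and Σtᵢ = 7.6 + 6.2 + 5.9 + 6.9 + 8.1 + 3.4 + 5.8 = 43.9.
Posterior ∝ λ^7e^(−1λ) · λ^7e^(−43.9λ) = λ^14e^(−44.9λ), i.e. Gamma(15, 44.9).
Mode = (a−1)/b = 14/44.9 ≈ 0.312.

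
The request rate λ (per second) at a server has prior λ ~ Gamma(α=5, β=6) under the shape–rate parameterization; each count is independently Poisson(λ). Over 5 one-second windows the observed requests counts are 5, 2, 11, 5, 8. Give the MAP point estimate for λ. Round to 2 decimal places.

λ̂_MAP = 3.18

Σxᵢ = 5+2+11+5+8 = 31, with n = 5.
Posterior ∝ λ^4e^(−6λ) · λ^31e^(−5λ) = λ^35e^(−11λ), i.e. Gamma(shape=36, rate=11).
The mode of a Gamma(a, b) with a ≥ 1 (shape–rate) is (a−1)/b = 35/11 ≈ 3.18.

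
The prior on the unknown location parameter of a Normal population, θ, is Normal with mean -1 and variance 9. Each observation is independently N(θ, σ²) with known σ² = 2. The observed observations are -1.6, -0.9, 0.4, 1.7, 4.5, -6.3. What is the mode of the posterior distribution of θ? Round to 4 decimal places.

θ̂_MAP = -0.3893

n = 6; x̄ = ((-1.6) + (-0.9) + 0.4 + 1.7 + 4.5 + (-6.3))/6 = -2.2/6 = -11/30 ≈ -0.3667.
For a Normal prior and Normal likelihood with known variance, the posterior is Normal; its mode equals its mean, the precision-weighted average.
Prior precision 1/σ₀² = 1/9; data precision n/σ² = 6/2 = 3.
θ̂ = ((1/9)·(-1) + 3·(-11/30)) / (1/9 + 3) = (-109/90)/(28/9) = -109/280 ≈ -0.3893.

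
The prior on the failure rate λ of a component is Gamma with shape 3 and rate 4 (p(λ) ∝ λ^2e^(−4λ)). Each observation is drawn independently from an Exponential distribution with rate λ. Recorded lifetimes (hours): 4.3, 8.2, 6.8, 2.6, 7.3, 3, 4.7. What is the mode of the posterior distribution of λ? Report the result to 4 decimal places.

The Exponential(rate=λ) likelihood is ∝ λ^n e^(−λΣtᵢ). Here n = 7 and Σtᵢ = 4.3 + 8.2 + 6.8 + 2.6 + 7.3 + 3 + 4.7 = 36.9.
Posterior ∝ λ^2e^(−4λ) · λ^7e^(−36.9λ) = λ^9e^(−40.9λ), i.e. Gamma(10, 40.9).
Mode = (a−1)/b = 9/40.9 ≈ 0.2200.

λ̂_MAP = 0.2200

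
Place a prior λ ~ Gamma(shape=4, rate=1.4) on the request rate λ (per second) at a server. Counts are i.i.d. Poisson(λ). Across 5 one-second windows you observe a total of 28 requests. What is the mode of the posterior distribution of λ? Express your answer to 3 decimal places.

Σxᵢ = 28, n = 5.
Posterior ∝ λ^3e^(−1.4λ) · λ^28e^(−5λ) = λ^31e^(−6.4λ), i.e. Gamma(shape=32, rate=6.4).
The mode of a Gamma(a, b) with a ≥ 1 (shape–rate) is (a−1)/b = 31/6.4 ≈ 4.844.

λ̂_MAP = 4.844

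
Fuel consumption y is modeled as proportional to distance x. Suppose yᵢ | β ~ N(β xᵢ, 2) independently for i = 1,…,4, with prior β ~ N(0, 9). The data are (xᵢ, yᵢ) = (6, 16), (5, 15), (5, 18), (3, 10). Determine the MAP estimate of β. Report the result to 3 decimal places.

log p(β | y) = −Σ(yᵢ − βxᵢ)²/(2·2) − β²/(2·9) + const.
Setting the derivative to zero: Σxᵢ(yᵢ − βxᵢ)/2 − β/9 = 0, so β = Σxᵢyᵢ / (Σxᵢ² + σ²/τ²).
Σxᵢyᵢ = 6·16 + 5·15 + 5·18 + 3·10 = 291; Σxᵢ² = 95; σ²/τ² = 2/9.
β̂_MAP = 291 / (95 + 2/9) = 291/(857/9) = 2619/857 ≈ 3.056.

β̂_MAP = 3.056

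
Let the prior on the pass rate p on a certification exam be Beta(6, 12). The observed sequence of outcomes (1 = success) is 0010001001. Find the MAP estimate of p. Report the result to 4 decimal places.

Prior: Beta(6, 12).
Data: 3 successes in 10 trials (from the sequence). The binomial likelihood contributes p^3(1−p)^7, so the posterior is Beta(6+3, 12+7) = Beta(9, 19).
For Beta(a, b) with a, b > 1 the mode is (a−1)/(a+b−2) = 8/26 ≈ 0.3077.

p̂_MAP = 0.3077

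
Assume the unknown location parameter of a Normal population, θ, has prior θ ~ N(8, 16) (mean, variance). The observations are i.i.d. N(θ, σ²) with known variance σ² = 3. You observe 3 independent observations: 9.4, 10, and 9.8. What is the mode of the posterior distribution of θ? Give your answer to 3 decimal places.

n = 3; x̄ = (9.4 + 10 + 9.8)/3 = 29.2/3 = 146/15 ≈ 9.7333.
For a Normal prior and Normal likelihood with known variance, the posterior is Normal; its mode equals its mean, the precision-weighted average.
Prior precision 1/σ₀² = 1/16 = 0.0625; data precision n/σ² = 3/3 = 1.
θ̂ = (0.0625·8 + 1·(146/15)) / (0.0625 + 1) = (307/30)/1.0625 = 2456/255 ≈ 9.631.

θ̂_MAP = 9.631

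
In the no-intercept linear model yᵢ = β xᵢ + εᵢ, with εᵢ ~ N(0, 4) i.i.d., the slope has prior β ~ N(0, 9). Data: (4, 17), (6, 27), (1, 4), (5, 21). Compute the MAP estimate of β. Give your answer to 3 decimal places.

β̂_MAP = 4.322

log p(β | y) = −Σ(yᵢ − βxᵢ)²/(2·4) − β²/(2·9) + const.
Setting the derivative to zero: Σxᵢ(yᵢ − βxᵢ)/4 − β/9 = 0, so β = Σxᵢyᵢ / (Σxᵢ² + σ²/τ²).
Σxᵢyᵢ = 4·17 + 6·27 + 1·4 + 5·21 = 339; Σxᵢ² = 78; σ²/τ² = 4/9.
β̂_MAP = 339 / (78 + 4/9) = 339/(706/9) = 3051/706 ≈ 4.322.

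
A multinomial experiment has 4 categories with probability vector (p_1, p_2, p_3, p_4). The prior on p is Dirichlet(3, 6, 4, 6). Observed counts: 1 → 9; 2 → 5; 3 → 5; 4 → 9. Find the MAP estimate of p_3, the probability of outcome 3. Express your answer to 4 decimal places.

MAP estimate: 0.1860

The posterior is Dirichlet(αᵢ + nᵢ) = Dirichlet(12, 11, 9, 15).
For a Dirichlet(a₁,…,a_K) with all aᵢ > 1, the mode has j-th component (aⱼ − 1)/(Σaᵢ − K).
Here Σaᵢ = 47 and K = 4, so p_3 = (9 − 1)/(47 − 4) = 8/43 ≈ 0.1860.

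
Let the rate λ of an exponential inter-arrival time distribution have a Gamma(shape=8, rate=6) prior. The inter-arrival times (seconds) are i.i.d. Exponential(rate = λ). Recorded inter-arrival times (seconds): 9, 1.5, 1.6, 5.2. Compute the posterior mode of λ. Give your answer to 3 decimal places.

λ̂_MAP = 0.472

The Exponential(rate=λ) likelihood is ∝ λ^n e^(−λΣtᵢ). Here n = 4 and Σtᵢ = 9 + 1.5 + 1.6 + 5.2 = 17.3.
Posterior ∝ λ^7e^(−6λ) · λ^4e^(−17.3λ) = λ^11e^(−23.3λ), i.e. Gamma(12, 23.3).
Mode = (a−1)/b = 11/23.3 ≈ 0.472.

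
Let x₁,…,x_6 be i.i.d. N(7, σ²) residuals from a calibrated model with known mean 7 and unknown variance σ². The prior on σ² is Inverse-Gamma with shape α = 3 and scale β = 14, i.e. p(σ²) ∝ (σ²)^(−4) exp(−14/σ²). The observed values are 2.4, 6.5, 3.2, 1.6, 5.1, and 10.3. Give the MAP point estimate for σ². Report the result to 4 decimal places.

Sum of squared deviations about the known mean: SS = (2.4−7)² + (6.5−7)² + (3.2−7)² + (1.6−7)² + (5.1−7)² + (10.3−7)² = 79.51.
The Normal likelihood contributes (σ²)^(−n/2) exp(−SS/(2σ²)), so the posterior is Inverse-Gamma(α + n/2, β + SS/2) = Inverse-Gamma(6, 53.755).
The mode of Inverse-Gamma(a, b) is b/(a+1) = 53.755/7 ≈ 7.6793.

σ̂²_MAP = 7.6793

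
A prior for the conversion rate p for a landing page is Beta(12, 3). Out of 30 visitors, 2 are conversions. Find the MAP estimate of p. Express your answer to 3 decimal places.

Prior: Beta(12, 3).
Data: 2 successes in 30 trials. The binomial likelihood contributes p^2(1−p)^28, so the posterior is Beta(12+2, 3+28) = Beta(14, 31).
For Beta(a, b) with a, b > 1 the mode is (a−1)/(a+b−2) = 13/43 ≈ 0.302.

p̂_MAP = 0.302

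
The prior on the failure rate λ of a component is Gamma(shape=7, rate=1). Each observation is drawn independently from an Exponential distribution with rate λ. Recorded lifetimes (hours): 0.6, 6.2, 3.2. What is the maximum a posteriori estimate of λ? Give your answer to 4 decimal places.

λ̂_MAP = 0.8182

The Exponential(rate=λ) likelihood is ∝ λ^n e^(−λΣtᵢ). Here n = 3 and Σtᵢ = 0.6 + 6.2 + 3.2 = 10.
Posterior ∝ λ^6e^(−1λ) · λ^3e^(−10λ) = λ^9e^(−11λ), i.e. Gamma(10, 11).
Mode = (a−1)/b = 9/11 ≈ 0.8182.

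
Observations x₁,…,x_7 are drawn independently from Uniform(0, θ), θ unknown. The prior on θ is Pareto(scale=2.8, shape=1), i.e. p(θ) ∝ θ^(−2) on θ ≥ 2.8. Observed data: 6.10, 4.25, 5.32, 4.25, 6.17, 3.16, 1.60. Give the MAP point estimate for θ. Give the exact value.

The Uniform(0, θ) likelihood is θ^(−n) for θ ≥ max(xᵢ), zero otherwise. Here max(xᵢ) = 6.17.
Posterior ∝ θ^(−2) · θ^(−7) = θ^(−9) on θ ≥ max(2.8, 6.17) = 6.17.
This density is strictly decreasing in θ, so the posterior mode lies at the lower boundary of the support.

θ̂_MAP = 6.17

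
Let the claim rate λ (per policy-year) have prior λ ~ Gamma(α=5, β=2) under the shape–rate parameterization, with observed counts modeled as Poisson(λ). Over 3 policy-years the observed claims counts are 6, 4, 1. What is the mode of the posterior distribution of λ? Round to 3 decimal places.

Σxᵢ = 6+4+1 = 11, with n = 3.
Posterior ∝ λ^4e^(−2λ) · λ^11e^(−3λ) = λ^15e^(−5λ), i.e. Gamma(shape=16, rate=5).
The mode of a Gamma(a, b) with a ≥ 1 (shape–rate) is (a−1)/b = 15/5 ≈ 3.000.

λ̂_MAP = 3.000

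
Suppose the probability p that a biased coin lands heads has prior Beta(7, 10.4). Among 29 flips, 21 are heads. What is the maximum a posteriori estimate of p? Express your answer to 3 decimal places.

p̂_MAP = 0.608

Prior: Beta(7, 10.4).
Data: 21 successes in 29 trials. The binomial likelihood contributes p^21(1−p)^8, so the posterior is Beta(7+21, 10.4+8) = Beta(28, 18.4).
For Beta(a, b) with a, b > 1 the mode is (a−1)/(a+b−2) = 27/44.4 ≈ 0.608.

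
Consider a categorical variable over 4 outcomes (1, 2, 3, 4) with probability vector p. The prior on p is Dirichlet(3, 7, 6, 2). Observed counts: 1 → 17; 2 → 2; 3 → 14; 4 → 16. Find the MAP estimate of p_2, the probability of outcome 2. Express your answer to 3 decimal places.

The posterior is Dirichlet(αᵢ + nᵢ) = Dirichlet(20, 9, 20, 18).
For a Dirichlet(a₁,…,a_K) with all aᵢ > 1, the mode has j-th component (aⱼ − 1)/(Σaᵢ − K).
Here Σaᵢ = 67 and K = 4, so p_2 = (9 − 1)/(67 − 4) = 8/63 ≈ 0.127.

MAP estimate: 0.127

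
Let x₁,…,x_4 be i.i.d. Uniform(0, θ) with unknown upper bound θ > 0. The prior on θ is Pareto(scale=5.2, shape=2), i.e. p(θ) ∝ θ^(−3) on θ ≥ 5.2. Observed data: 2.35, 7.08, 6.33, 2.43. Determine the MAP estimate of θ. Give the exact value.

The Uniform(0, θ) likelihood is θ^(−n) for θ ≥ max(xᵢ), zero otherwise. Here max(xᵢ) = 7.08.
Posterior ∝ θ^(−3) · θ^(−4) = θ^(−7) on θ ≥ max(5.2, 7.08) = 7.08.
This density is strictly decreasing in θ, so the posterior mode lies at the lower boundary of the support.

θ̂_MAP = 7.08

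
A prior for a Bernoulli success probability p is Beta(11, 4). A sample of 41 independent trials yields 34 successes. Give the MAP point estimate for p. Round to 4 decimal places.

Prior: Beta(11, 4).
Data: 34 successes in 41 trials. The binomial likelihood contributes p^34(1−p)^7, so the posterior is Beta(11+34, 4+7) = Beta(45, 11).
For Beta(a, b) with a, b > 1 the mode is (a−1)/(a+b−2) = 44/54 ≈ 0.8148.

p̂_MAP = 0.8148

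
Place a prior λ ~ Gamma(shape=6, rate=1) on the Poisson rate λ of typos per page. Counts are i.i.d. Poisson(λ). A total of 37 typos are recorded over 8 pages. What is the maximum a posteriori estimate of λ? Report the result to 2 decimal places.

Σxᵢ = 37, n = 8.
Posterior ∝ λ^5e^(−1λ) · λ^37e^(−8λ) = λ^42e^(−9λ), i.e. Gamma(shape=43, rate=9).
The mode of a Gamma(a, b) with a ≥ 1 (shape–rate) is (a−1)/b = 42/9 ≈ 4.67.

λ̂_MAP = 4.67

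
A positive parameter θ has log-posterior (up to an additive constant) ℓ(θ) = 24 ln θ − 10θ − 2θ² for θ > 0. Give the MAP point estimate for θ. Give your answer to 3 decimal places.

ℓ'(θ) = 24/θ − 10 − 4θ. Setting this to zero and multiplying by θ: 4θ² + 10θ − 24 = 0.
θ = (−10 + √(10² + 4·4·24)) / (2·4) = (−10 + √484) / 8 = (−10 + 22)/8 = 3/2.
ℓ''(θ) = −24/θ² − 4 < 0, confirming a maximum.

θ̂_MAP = 1.500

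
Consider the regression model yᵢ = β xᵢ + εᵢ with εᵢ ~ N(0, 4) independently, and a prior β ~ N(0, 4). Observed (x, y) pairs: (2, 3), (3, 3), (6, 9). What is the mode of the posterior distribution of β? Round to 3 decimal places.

log p(β | y) = −Σ(yᵢ − βxᵢ)²/(2·4) − β²/(2·4) + const.
Setting the derivative to zero: Σxᵢ(yᵢ − βxᵢ)/4 − β/4 = 0, so β = Σxᵢyᵢ / (Σxᵢ² + σ²/τ²).
Σxᵢyᵢ = 2·3 + 3·3 + 6·9 = 69; Σxᵢ² = 49; σ²/τ² = 1.
β̂_MAP = 69 / (49 + 1) = 69/50 ≈ 1.380.

β̂_MAP = 1.380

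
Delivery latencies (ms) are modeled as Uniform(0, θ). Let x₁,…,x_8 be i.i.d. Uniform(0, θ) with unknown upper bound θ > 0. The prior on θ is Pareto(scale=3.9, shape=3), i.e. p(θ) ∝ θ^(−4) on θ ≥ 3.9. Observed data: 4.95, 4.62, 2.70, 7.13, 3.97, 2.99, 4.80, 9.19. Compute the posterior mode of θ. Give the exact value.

The Uniform(0, θ) likelihood is θ^(−n) for θ ≥ max(xᵢ), zero otherwise. Here max(xᵢ) = 9.19.
Posterior ∝ θ^(−4) · θ^(−8) = θ^(−12) on θ ≥ max(3.9, 9.19) = 9.19.
This density is strictly decreasing in θ, so the posterior mode lies at the lower boundary of the support.

θ̂_MAP = 9.19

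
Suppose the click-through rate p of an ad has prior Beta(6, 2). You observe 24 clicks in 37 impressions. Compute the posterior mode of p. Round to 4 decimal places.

p̂_MAP = 0.6744

Prior: Beta(6, 2).
Data: 24 successes in 37 trials. The binomial likelihood contributes p^24(1−p)^13, so the posterior is Beta(6+24, 2+13) = Beta(30, 15).
For Beta(a, b) with a, b > 1 the mode is (a−1)/(a+b−2) = 29/43 ≈ 0.6744.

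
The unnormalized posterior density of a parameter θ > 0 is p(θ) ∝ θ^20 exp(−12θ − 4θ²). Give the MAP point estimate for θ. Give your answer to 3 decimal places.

θ̂_MAP = 1.000

ℓ'(θ) = 20/θ − 12 − 8θ. Setting this to zero and multiplying by θ: 8θ² + 12θ − 20 = 0.
θ = (−12 + √(12² + 4·8·20)) / (2·8) = (−12 + √784) / 16 = (−12 + 28)/16 = 1.
ℓ''(θ) = −20/θ² − 8 < 0, confirming a maximum.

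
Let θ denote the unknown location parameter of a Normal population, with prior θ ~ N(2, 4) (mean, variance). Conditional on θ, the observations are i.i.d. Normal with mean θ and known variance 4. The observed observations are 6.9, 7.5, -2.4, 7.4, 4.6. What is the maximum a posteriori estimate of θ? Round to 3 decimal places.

n = 5; x̄ = (6.9 + 7.5 + (-2.4) + 7.4 + 4.6)/5 = 24/5 = 4.8.
For a Normal prior and Normal likelihood with known variance, the posterior is Normal; its mode equals its mean, the precision-weighted average.
Prior precision 1/σ₀² = 1/4 = 0.25; data precision n/σ² = 5/4 = 1.25.
θ̂ = (0.25·2 + 1.25·4.8) / (0.25 + 1.25) = 6.5/1.5 = 13/3 ≈ 4.333.

θ̂_MAP = 4.333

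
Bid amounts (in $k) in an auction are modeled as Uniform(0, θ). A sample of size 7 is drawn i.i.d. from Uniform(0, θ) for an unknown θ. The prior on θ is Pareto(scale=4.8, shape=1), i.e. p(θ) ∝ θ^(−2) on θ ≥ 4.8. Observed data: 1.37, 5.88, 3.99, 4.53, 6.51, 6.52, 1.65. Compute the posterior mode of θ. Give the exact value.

The Uniform(0, θ) likelihood is θ^(−n) for θ ≥ max(xᵢ), zero otherwise. Here max(xᵢ) = 6.52.
Posterior ∝ θ^(−2) · θ^(−7) = θ^(−9) on θ ≥ max(4.8, 6.52) = 6.52.
This density is strictly decreasing in θ, so the posterior mode lies at the lower boundary of the support.

θ̂_MAP = 6.52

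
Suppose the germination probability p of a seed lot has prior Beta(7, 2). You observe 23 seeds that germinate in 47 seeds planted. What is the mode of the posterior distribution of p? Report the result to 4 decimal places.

Prior: Beta(7, 2).
Data: 23 successes in 47 trials. The binomial likelihood contributes p^23(1−p)^24, so the posterior is Beta(7+23, 2+24) = Beta(30, 26).
For Beta(a, b) with a, b > 1 the mode is (a−1)/(a+b−2) = 29/54 ≈ 0.5370.

p̂_MAP = 0.5370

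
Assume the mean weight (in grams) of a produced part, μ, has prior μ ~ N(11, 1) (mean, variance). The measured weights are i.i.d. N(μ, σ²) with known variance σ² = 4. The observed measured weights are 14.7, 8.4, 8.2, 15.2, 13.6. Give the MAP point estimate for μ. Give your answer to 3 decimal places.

n = 5; x̄ = (14.7 + 8.4 + 8.2 + 15.2 + 13.6)/5 = 60.1/5 = 12.02.
For a Normal prior and Normal likelihood with known variance, the posterior is Normal; its mode equals its mean, the precision-weighted average.
Prior precision 1/σ₀² = 1/1 = 1; data precision n/σ² = 5/4 = 1.25.
μ̂ = (1·11 + 1.25·12.02) / (1 + 1.25) = 26.025/2.25 = 347/30 ≈ 11.567.

μ̂_MAP = 11.567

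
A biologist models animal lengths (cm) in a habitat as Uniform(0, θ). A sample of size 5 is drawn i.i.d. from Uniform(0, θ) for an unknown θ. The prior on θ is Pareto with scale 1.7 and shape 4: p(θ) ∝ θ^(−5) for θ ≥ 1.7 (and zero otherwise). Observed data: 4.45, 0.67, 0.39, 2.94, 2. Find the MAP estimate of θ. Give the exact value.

θ̂_MAP = 4.45

The Uniform(0, θ) likelihood is θ^(−n) for θ ≥ max(xᵢ), zero otherwise. Here max(xᵢ) = 4.45.
Posterior ∝ θ^(−5) · θ^(−5) = θ^(−10) on θ ≥ max(1.7, 4.45) = 4.45.
This density is strictly decreasing in θ, so the posterior mode lies at the lower boundary of the support.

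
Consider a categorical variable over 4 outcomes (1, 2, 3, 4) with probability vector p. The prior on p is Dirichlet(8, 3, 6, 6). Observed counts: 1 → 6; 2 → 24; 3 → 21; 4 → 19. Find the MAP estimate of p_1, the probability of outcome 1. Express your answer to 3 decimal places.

MAP estimate: 0.146

The posterior is Dirichlet(αᵢ + nᵢ) = Dirichlet(14, 27, 27, 25).
For a Dirichlet(a₁,…,a_K) with all aᵢ > 1, the mode has j-th component (aⱼ − 1)/(Σaᵢ − K).
Here Σaᵢ = 93 and K = 4, so p_1 = (14 − 1)/(93 − 4) = 13/89 ≈ 0.146.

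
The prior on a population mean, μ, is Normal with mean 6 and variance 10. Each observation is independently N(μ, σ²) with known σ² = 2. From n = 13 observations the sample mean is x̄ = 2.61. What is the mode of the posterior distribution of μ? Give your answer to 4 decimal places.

n = 13, x̄ = 2.61.
For a Normal prior and Normal likelihood with known variance, the posterior is Normal; its mode equals its mean, the precision-weighted average.
Prior precision 1/σ₀² = 1/10 = 0.1; data precision n/σ² = 13/2 = 6.5.
μ̂ = (0.1·6 + 6.5·2.61) / (0.1 + 6.5) = 17.565/6.6 = 1171/440 ≈ 2.6614.

μ̂_MAP = 2.6614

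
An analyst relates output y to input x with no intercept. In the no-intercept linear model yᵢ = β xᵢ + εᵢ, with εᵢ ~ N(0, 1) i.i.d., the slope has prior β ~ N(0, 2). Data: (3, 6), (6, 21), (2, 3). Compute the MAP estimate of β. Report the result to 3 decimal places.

β̂_MAP = 3.030

log p(β | y) = −Σ(yᵢ − βxᵢ)²/(2·1) − β²/(2·2) + const.
Setting the derivative to zero: Σxᵢ(yᵢ − βxᵢ)/1 − β/2 = 0, so β = Σxᵢyᵢ / (Σxᵢ² + σ²/τ²).
Σxᵢyᵢ = 3·6 + 6·21 + 2·3 = 150; Σxᵢ² = 49; σ²/τ² = 0.5.
β̂_MAP = 150 / (49 + 0.5) = 150/49.5 ≈ 3.030.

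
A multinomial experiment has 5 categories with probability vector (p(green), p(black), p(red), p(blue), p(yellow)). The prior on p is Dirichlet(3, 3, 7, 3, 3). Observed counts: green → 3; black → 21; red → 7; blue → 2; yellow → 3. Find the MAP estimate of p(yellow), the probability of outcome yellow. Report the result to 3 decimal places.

The posterior is Dirichlet(αᵢ + nᵢ) = Dirichlet(6, 24, 14, 5, 6).
For a Dirichlet(a₁,…,a_K) with all aᵢ > 1, the mode has j-th component (aⱼ − 1)/(Σaᵢ − K).
Here Σaᵢ = 55 and K = 5, so p(yellow) = (6 − 1)/(55 − 5) = 5/50 ≈ 0.100.

MAP estimate of p(yellow) = 0.100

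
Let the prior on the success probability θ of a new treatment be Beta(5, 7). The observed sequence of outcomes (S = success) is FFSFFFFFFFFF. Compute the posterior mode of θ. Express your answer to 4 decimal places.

θ̂_MAP = 0.2273

Prior: Beta(5, 7).
Data: 1 success in 12 trials (from the sequence). The binomial likelihood contributes θ(1−θ)^11, so the posterior is Beta(5+1, 7+11) = Beta(6, 18).
For Beta(a, b) with a, b > 1 the mode is (a−1)/(a+b−2) = 5/22 ≈ 0.2273.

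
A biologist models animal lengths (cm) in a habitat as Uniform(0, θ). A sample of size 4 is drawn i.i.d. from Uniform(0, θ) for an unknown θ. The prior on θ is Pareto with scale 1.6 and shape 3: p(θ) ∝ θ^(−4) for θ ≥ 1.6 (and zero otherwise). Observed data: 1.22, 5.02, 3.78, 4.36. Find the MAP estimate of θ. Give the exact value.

The Uniform(0, θ) likelihood is θ^(−n) for θ ≥ max(xᵢ), zero otherwise. Here max(xᵢ) = 5.02.
Posterior ∝ θ^(−4) · θ^(−4) = θ^(−8) on θ ≥ max(1.6, 5.02) = 5.02.
This density is strictly decreasing in θ, so the posterior mode lies at the lower boundary of the support.

θ̂_MAP = 5.02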